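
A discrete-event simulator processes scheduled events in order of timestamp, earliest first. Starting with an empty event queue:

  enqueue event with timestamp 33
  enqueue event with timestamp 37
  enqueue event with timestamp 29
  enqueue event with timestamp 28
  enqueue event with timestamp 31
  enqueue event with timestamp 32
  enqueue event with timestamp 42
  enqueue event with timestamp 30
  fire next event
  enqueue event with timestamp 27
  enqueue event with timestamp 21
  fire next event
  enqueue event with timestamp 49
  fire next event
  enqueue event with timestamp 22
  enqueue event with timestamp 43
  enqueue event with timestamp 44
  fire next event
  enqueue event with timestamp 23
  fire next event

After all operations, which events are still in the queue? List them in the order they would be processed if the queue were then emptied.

[29, 30, 31, 32, 33, 37, 42, 43, 44, 49]

insert 33 → {33}
insert 37 → {33, 37}
insert 29 → {29, 33, 37}
insert 28 → {28, 29, 33, 37}
insert 31 → {28, 29, 31, 33, 37}
insert 32 → {28, 29, 31, 32, 33, 37}
insert 42 → {28, 29, 31, 32, 33, 37, 42}
insert 30 → {28, 29, 30, 31, 32, 33, 37, 42}
fire next event → 28; now {29, 30, 31, 32, 33, 37, 42}
insert 27 → {27, 29, 30, 31, 32, 33, 37, 42}
insert 21 → {21, 27, 29, 30, 31, 32, 33, 37, 42}
fire next event → 21; now {27, 29, 30, 31, 32, 33, 37, 42}
insert 49 → {27, 29, 30, 31, 32, 33, 37, 42, 49}
fire next event → 27; now {29, 30, 31, 32, 33, 37, 42, 49}
insert 22 → {22, 29, 30, 31, 32, 33, 37, 42, 49}
insert 43 → {22, 29, 30, 31, 32, 33, 37, 42, 43, 49}
insert 44 → {22, 29, 30, 31, 32, 33, 37, 42, 43, 44, 49}
fire next event → 22; now {29, 30, 31, 32, 33, 37, 42, 43, 44, 49}
insert 23 → {23, 29, 30, 31, 32, 33, 37, 42, 43, 44, 49}
fire next event → 23; now {29, 30, 31, 32, 33, 37, 42, 43, 44, 49}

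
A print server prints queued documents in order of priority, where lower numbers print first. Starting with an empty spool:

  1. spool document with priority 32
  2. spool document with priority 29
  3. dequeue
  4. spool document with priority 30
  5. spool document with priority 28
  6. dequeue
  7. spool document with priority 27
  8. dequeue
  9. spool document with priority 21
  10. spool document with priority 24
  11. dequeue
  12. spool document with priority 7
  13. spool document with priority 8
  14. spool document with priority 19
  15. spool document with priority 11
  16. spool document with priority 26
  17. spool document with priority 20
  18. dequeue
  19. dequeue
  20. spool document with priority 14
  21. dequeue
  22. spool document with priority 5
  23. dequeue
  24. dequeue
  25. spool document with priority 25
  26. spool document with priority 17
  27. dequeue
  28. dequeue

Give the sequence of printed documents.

insert 32 → {32}
insert 29 → {29, 32}
dequeue → 29; now {32}
insert 30 → {30, 32}
insert 28 → {28, 30, 32}
dequeue → 28; now {30, 32}
insert 27 → {27, 30, 32}
dequeue → 27; now {30, 32}
insert 21 → {21, 30, 32}
insert 24 → {21, 24, 30, 32}
dequeue → 21; now {24, 30, 32}
insert 7 → {7, 24, 30, 32}
insert 8 → {7, 8, 24, 30, 32}
insert 19 → {7, 8, 19, 24, 30, 32}
insert 11 → {7, 8, 11, 19, 24, 30, 32}
insert 26 → {7, 8, 11, 19, 24, 26, 30, 32}
insert 20 → {7, 8, 11, 19, 20, 24, 26, 30, 32}
dequeue → 7; now {8, 11, 19, 20, 24, 26, 30, 32}
dequeue → 8; now {11, 19, 20, 24, 26, 30, 32}
insert 14 → {11, 14, 19, 20, 24, 26, 30, 32}
dequeue → 11; now {14, 19, 20, 24, 26, 30, 32}
insert 5 → {5, 14, 19, 20, 24, 26, 30, 32}
dequeue → 5; now {14, 19, 20, 24, 26, 30, 32}
dequeue → 14; now {19, 20, 24, 26, 30, 32}
insert 25 → {19, 20, 24, 25, 26, 30, 32}
insert 17 → {17, 19, 20, 24, 25, 26, 30, 32}
dequeue → 17; now {19, 20, 24, 25, 26, 30, 32}
dequeue → 19; now {20, 24, 25, 26, 30, 32}

[29, 28, 27, 21, 7, 8, 11, 5, 14, 17, 19]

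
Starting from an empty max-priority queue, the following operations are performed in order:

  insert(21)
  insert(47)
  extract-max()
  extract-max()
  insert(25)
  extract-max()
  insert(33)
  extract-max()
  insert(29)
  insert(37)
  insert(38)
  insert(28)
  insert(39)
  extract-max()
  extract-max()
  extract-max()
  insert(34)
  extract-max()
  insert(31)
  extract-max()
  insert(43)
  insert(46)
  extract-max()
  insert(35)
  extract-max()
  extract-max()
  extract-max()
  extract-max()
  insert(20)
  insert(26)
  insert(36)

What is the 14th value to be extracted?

insert 21 → {21}
insert 47 → {47, 21}
extract-max → 47; now {21}
extract-max → 21; now {}
insert 25 → {25}
extract-max → 25; now {}
insert 33 → {33}
extract-max → 33; now {}
insert 29 → {29}
insert 37 → {37, 29}
insert 38 → {38, 37, 29}
insert 28 → {38, 37, 29, 28}
insert 39 → {39, 38, 37, 29, 28}
extract-max → 39; now {38, 37, 29, 28}
extract-max → 38; now {37, 29, 28}
extract-max → 37; now {29, 28}
insert 34 → {34, 29, 28}
extract-max → 34; now {29, 28}
insert 31 → {31, 29, 28}
extract-max → 31; now {29, 28}
insert 43 → {43, 29, 28}
insert 46 → {46, 43, 29, 28}
extract-max → 46; now {43, 29, 28}
insert 35 → {43, 35, 29, 28}
extract-max → 43; now {35, 29, 28}
extract-max → 35; now {29, 28}
extract-max → 29; now {28}
extract-max → 28; now {}
insert 20 → {20}
insert 26 → {26, 20}
insert 36 → {36, 26, 20}

28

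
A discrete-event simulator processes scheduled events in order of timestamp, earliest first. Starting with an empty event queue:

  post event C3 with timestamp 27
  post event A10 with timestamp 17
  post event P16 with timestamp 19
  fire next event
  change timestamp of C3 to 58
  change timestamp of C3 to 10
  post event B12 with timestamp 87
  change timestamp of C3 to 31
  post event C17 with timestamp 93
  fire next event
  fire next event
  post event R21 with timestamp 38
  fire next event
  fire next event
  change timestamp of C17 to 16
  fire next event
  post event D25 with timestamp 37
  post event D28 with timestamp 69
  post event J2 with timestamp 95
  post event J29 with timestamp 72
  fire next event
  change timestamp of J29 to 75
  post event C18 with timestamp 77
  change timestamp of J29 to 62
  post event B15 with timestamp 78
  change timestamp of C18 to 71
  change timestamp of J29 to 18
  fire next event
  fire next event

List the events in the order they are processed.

A10 → P16 → C3 → R21 → B12 → C17 → D25 → J29 → D28

add C3 (timestamp 27) → {C3:27}
add A10 (timestamp 17) → {A10:17, C3:27}
add P16 (timestamp 19) → {A10:17, P16:19, C3:27}
fire next event → A10; now {P16:19, C3:27}
update C3 to timestamp 58 → {P16:19, C3:58}
update C3 to timestamp 10 → {C3:10, P16:19}
add B12 (timestamp 87) → {C3:10, P16:19, B12:87}
update C3 to timestamp 31 → {P16:19, C3:31, B12:87}
add C17 (timestamp 93) → {P16:19, C3:31, B12:87, C17:93}
fire next event → P16; now {C3:31, B12:87, C17:93}
fire next event → C3; now {B12:87, C17:93}
add R21 (timestamp 38) → {R21:38, B12:87, C17:93}
fire next event → R21; now {B12:87, C17:93}
fire next event → B12; now {C17:93}
update C17 to timestamp 16 → {C17:16}
fire next event → C17; now {}
add D25 (timestamp 37) → {D25:37}
add D28 (timestamp 69) → {D25:37, D28:69}
add J2 (timestamp 95) → {D25:37, D28:69, J2:95}
add J29 (timestamp 72) → {D25:37, D28:69, J29:72, J2:95}
fire next event → D25; now {D28:69, J29:72, J2:95}
update J29 to timestamp 75 → {D28:69, J29:75, J2:95}
add C18 (timestamp 77) → {D28:69, J29:75, C18:77, J2:95}
update J29 to timestamp 62 → {J29:62, D28:69, C18:77, J2:95}
add B15 (timestamp 78) → {J29:62, D28:69, C18:77, B15:78, J2:95}
update C18 to timestamp 71 → {J29:62, D28:69, C18:71, B15:78, J2:95}
update J29 to timestamp 18 → {J29:18, D28:69, C18:71, B15:78, J2:95}
fire next event → J29; now {D28:69, C18:71, B15:78, J2:95}
fire next event → D28; now {C18:71, B15:78, J2:95}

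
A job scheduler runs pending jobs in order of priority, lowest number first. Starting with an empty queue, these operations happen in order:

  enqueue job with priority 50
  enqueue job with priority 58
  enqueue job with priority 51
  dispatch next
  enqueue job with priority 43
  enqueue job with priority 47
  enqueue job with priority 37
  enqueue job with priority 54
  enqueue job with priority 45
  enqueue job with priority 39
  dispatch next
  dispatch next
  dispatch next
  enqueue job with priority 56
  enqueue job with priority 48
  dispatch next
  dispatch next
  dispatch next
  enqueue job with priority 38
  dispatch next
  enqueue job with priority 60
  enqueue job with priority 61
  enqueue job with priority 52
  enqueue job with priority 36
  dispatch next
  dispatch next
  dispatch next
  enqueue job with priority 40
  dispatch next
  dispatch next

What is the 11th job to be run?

insert 50 → {50}
insert 58 → {50, 58}
insert 51 → {50, 51, 58}
dispatch next → 50; now {51, 58}
insert 43 → {43, 51, 58}
insert 47 → {43, 47, 51, 58}
insert 37 → {37, 43, 47, 51, 58}
insert 54 → {37, 43, 47, 51, 54, 58}
insert 45 → {37, 43, 45, 47, 51, 54, 58}
insert 39 → {37, 39, 43, 45, 47, 51, 54, 58}
dispatch next → 37; now {39, 43, 45, 47, 51, 54, 58}
dispatch next → 39; now {43, 45, 47, 51, 54, 58}
dispatch next → 43; now {45, 47, 51, 54, 58}
insert 56 → {45, 47, 51, 54, 56, 58}
insert 48 → {45, 47, 48, 51, 54, 56, 58}
dispatch next → 45; now {47, 48, 51, 54, 56, 58}
dispatch next → 47; now {48, 51, 54, 56, 58}
dispatch next → 48; now {51, 54, 56, 58}
insert 38 → {38, 51, 54, 56, 58}
dispatch next → 38; now {51, 54, 56, 58}
insert 60 → {51, 54, 56, 58, 60}
insert 61 → {51, 54, 56, 58, 60, 61}
insert 52 → {51, 52, 54, 56, 58, 60, 61}
insert 36 → {36, 51, 52, 54, 56, 58, 60, 61}
dispatch next → 36; now {51, 52, 54, 56, 58, 60, 61}
dispatch next → 51; now {52, 54, 56, 58, 60, 61}
dispatch next → 52; now {54, 56, 58, 60, 61}
insert 40 → {40, 54, 56, 58, 60, 61}
dispatch next → 40; now {54, 56, 58, 60, 61}
dispatch next → 54; now {56, 58, 60, 61}

52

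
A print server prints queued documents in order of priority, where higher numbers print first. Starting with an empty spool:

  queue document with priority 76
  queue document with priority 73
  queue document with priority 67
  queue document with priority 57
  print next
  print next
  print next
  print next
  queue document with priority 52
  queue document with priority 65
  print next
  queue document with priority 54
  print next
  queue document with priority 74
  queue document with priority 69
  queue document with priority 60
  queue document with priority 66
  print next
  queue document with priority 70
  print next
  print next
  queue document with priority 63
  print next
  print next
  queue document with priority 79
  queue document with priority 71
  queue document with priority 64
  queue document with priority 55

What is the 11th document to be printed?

insert 76 → {76}
insert 73 → {76, 73}
insert 67 → {76, 73, 67}
insert 57 → {76, 73, 67, 57}
print next → 76; now {73, 67, 57}
print next → 73; now {67, 57}
print next → 67; now {57}
print next → 57; now {}
insert 52 → {52}
insert 65 → {65, 52}
print next → 65; now {52}
insert 54 → {54, 52}
print next → 54; now {52}
insert 74 → {74, 52}
insert 69 → {74, 69, 52}
insert 60 → {74, 69, 60, 52}
insert 66 → {74, 69, 66, 60, 52}
print next → 74; now {69, 66, 60, 52}
insert 70 → {70, 69, 66, 60, 52}
print next → 70; now {69, 66, 60, 52}
print next → 69; now {66, 60, 52}
insert 63 → {66, 63, 60, 52}
print next → 66; now {63, 60, 52}
print next → 63; now {60, 52}
insert 79 → {79, 60, 52}
insert 71 → {79, 71, 60, 52}
insert 64 → {79, 71, 64, 60, 52}
insert 55 → {79, 71, 64, 60, 55, 52}

63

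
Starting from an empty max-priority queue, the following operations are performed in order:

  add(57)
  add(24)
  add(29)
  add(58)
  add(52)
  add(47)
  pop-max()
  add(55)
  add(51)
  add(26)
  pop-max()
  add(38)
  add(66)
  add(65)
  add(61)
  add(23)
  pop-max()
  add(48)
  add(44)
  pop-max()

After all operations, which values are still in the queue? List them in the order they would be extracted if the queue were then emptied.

61, 55, 52, 51, 48, 47, 44, 38, 29, 26, 24, 23

insert 57 → {57}
insert 24 → {57, 24}
insert 29 → {57, 29, 24}
insert 58 → {58, 57, 29, 24}
insert 52 → {58, 57, 52, 29, 24}
insert 47 → {58, 57, 52, 47, 29, 24}
pop-max → 58; now {57, 52, 47, 29, 24}
insert 55 → {57, 55, 52, 47, 29, 24}
insert 51 → {57, 55, 52, 51, 47, 29, 24}
insert 26 → {57, 55, 52, 51, 47, 29, 26, 24}
pop-max → 57; now {55, 52, 51, 47, 29, 26, 24}
insert 38 → {55, 52, 51, 47, 38, 29, 26, 24}
insert 66 → {66, 55, 52, 51, 47, 38, 29, 26, 24}
insert 65 → {66, 65, 55, 52, 51, 47, 38, 29, 26, 24}
insert 61 → {66, 65, 61, 55, 52, 51, 47, 38, 29, 26, 24}
insert 23 → {66, 65, 61, 55, 52, 51, 47, 38, 29, 26, 24, 23}
pop-max → 66; now {65, 61, 55, 52, 51, 47, 38, 29, 26, 24, 23}
insert 48 → {65, 61, 55, 52, 51, 48, 47, 38, 29, 26, 24, 23}
insert 44 → {65, 61, 55, 52, 51, 48, 47, 44, 38, 29, 26, 24, 23}
pop-max → 65; now {61, 55, 52, 51, 48, 47, 44, 38, 29, 26, 24, 23}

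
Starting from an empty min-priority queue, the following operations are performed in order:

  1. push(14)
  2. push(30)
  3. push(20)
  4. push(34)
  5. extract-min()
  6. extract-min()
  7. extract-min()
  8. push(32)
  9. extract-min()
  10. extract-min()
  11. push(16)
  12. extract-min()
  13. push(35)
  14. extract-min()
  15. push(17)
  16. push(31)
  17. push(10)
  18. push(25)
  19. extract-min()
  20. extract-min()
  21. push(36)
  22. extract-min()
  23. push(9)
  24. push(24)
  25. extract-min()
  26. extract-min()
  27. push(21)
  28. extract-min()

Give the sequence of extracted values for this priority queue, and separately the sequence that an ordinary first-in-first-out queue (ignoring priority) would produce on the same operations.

priority queue: 14 → 20 → 30 → 32 → 34 → 16 → 35 → 10 → 17 → 25 → 9 → 24 → 21; FIFO queue: [14, 30, 20, 34, 32, 16, 35, 17, 31, 10, 25, 36, 9]

insert 14 → {14}
insert 30 → {14, 30}
insert 20 → {14, 20, 30}
insert 34 → {14, 20, 30, 34}
extract-min → 14; now {20, 30, 34}
extract-min → 20; now {30, 34}
extract-min → 30; now {34}
insert 32 → {32, 34}
extract-min → 32; now {34}
extract-min → 34; now {}
insert 16 → {16}
extract-min → 16; now {}
insert 35 → {35}
extract-min → 35; now {}
insert 17 → {17}
insert 31 → {17, 31}
insert 10 → {10, 17, 31}
insert 25 → {10, 17, 25, 31}
extract-min → 10; now {17, 25, 31}
extract-min → 17; now {25, 31}
insert 36 → {25, 31, 36}
extract-min → 25; now {31, 36}
insert 9 → {9, 31, 36}
insert 24 → {9, 24, 31, 36}
extract-min → 9; now {24, 31, 36}
extract-min → 24; now {31, 36}
insert 21 → {21, 31, 36}
extract-min → 21; now {31, 36}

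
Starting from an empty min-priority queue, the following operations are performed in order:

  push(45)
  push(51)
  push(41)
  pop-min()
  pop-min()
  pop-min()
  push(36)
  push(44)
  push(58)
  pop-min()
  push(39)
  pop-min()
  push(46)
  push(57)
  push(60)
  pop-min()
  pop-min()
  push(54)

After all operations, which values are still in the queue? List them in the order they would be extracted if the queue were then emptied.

insert 45 → {45}
insert 51 → {45, 51}
insert 41 → {41, 45, 51}
pop-min → 41; now {45, 51}
pop-min → 45; now {51}
pop-min → 51; now {}
insert 36 → {36}
insert 44 → {36, 44}
insert 58 → {36, 44, 58}
pop-min → 36; now {44, 58}
insert 39 → {39, 44, 58}
pop-min → 39; now {44, 58}
insert 46 → {44, 46, 58}
insert 57 → {44, 46, 57, 58}
insert 60 → {44, 46, 57, 58, 60}
pop-min → 44; now {46, 57, 58, 60}
pop-min → 46; now {57, 58, 60}
insert 54 → {54, 57, 58, 60}

54, 57, 58, 60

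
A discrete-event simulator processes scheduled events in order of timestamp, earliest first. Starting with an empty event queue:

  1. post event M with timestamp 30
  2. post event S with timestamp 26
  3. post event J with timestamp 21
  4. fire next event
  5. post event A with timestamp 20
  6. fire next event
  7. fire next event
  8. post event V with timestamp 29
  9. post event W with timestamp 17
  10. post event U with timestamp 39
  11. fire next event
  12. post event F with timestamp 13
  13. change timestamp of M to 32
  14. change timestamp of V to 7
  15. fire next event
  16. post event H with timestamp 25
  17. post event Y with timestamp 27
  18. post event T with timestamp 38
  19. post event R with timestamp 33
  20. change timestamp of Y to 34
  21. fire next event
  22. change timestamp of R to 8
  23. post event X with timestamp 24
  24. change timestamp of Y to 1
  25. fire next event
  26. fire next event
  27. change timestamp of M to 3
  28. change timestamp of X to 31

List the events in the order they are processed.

add M (timestamp 30) → {M:30}
add S (timestamp 26) → {S:26, M:30}
add J (timestamp 21) → {J:21, S:26, M:30}
fire next event → J; now {S:26, M:30}
add A (timestamp 20) → {A:20, S:26, M:30}
fire next event → A; now {S:26, M:30}
fire next event → S; now {M:30}
add V (timestamp 29) → {V:29, M:30}
add W (timestamp 17) → {W:17, V:29, M:30}
add U (timestamp 39) → {W:17, V:29, M:30, U:39}
fire next event → W; now {V:29, M:30, U:39}
add F (timestamp 13) → {F:13, V:29, M:30, U:39}
update M to timestamp 32 → {F:13, V:29, M:32, U:39}
update V to timestamp 7 → {V:7, F:13, M:32, U:39}
fire next event → V; now {F:13, M:32, U:39}
add H (timestamp 25) → {F:13, H:25, M:32, U:39}
add Y (timestamp 27) → {F:13, H:25, Y:27, M:32, U:39}
add T (timestamp 38) → {F:13, H:25, Y:27, M:32, T:38, U:39}
add R (timestamp 33) → {F:13, H:25, Y:27, M:32, R:33, T:38, U:39}
update Y to timestamp 34 → {F:13, H:25, M:32, R:33, Y:34, T:38, U:39}
fire next event → F; now {H:25, M:32, R:33, Y:34, T:38, U:39}
update R to timestamp 8 → {R:8, H:25, M:32, Y:34, T:38, U:39}
add X (timestamp 24) → {R:8, X:24, H:25, M:32, Y:34, T:38, U:39}
update Y to timestamp 1 → {Y:1, R:8, X:24, H:25, M:32, T:38, U:39}
fire next event → Y; now {R:8, X:24, H:25, M:32, T:38, U:39}
fire next event → R; now {X:24, H:25, M:32, T:38, U:39}
update M to timestamp 3 → {M:3, X:24, H:25, T:38, U:39}
update X to timestamp 31 → {M:3, H:25, X:31, T:38, U:39}

J, A, S, W, V, F, Y, R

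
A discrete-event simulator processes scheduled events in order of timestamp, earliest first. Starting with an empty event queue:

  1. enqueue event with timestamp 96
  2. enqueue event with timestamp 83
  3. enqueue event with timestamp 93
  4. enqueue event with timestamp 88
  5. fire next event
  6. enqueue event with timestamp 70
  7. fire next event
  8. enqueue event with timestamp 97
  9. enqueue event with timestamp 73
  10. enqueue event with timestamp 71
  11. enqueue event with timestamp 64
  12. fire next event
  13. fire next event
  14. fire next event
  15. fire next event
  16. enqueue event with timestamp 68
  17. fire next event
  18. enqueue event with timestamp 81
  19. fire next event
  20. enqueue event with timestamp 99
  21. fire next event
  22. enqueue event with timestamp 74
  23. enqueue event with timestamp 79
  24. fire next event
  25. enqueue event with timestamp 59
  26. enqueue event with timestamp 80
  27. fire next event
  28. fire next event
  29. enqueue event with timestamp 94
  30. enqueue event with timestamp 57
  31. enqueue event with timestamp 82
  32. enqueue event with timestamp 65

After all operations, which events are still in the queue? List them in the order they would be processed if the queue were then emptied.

57, 65, 80, 82, 94, 96, 97, 99

insert 96 → {96}
insert 83 → {83, 96}
insert 93 → {83, 93, 96}
insert 88 → {83, 88, 93, 96}
fire next event → 83; now {88, 93, 96}
insert 70 → {70, 88, 93, 96}
fire next event → 70; now {88, 93, 96}
insert 97 → {88, 93, 96, 97}
insert 73 → {73, 88, 93, 96, 97}
insert 71 → {71, 73, 88, 93, 96, 97}
insert 64 → {64, 71, 73, 88, 93, 96, 97}
fire next event → 64; now {71, 73, 88, 93, 96, 97}
fire next event → 71; now {73, 88, 93, 96, 97}
fire next event → 73; now {88, 93, 96, 97}
fire next event → 88; now {93, 96, 97}
insert 68 → {68, 93, 96, 97}
fire next event → 68; now {93, 96, 97}
insert 81 → {81, 93, 96, 97}
fire next event → 81; now {93, 96, 97}
insert 99 → {93, 96, 97, 99}
fire next event → 93; now {96, 97, 99}
insert 74 → {74, 96, 97, 99}
insert 79 → {74, 79, 96, 97, 99}
fire next event → 74; now {79, 96, 97, 99}
insert 59 → {59, 79, 96, 97, 99}
insert 80 → {59, 79, 80, 96, 97, 99}
fire next event → 59; now {79, 80, 96, 97, 99}
fire next event → 79; now {80, 96, 97, 99}
insert 94 → {80, 94, 96, 97, 99}
insert 57 → {57, 80, 94, 96, 97, 99}
insert 82 → {57, 80, 82, 94, 96, 97, 99}
insert 65 → {57, 65, 80, 82, 94, 96, 97, 99}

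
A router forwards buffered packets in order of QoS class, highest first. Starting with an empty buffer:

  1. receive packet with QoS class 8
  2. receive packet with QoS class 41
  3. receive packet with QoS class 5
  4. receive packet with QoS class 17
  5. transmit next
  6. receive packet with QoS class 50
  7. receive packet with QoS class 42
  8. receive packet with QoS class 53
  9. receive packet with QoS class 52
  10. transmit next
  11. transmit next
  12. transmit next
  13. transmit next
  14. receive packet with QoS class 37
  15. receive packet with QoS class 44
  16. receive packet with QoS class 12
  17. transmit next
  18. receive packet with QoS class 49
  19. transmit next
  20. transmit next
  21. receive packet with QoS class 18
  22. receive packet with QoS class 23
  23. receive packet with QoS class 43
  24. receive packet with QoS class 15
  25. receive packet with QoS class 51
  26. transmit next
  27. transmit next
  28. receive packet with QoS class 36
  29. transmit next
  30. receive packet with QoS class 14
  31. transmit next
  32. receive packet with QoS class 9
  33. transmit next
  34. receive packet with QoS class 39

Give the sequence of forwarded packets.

insert 8 → {8}
insert 41 → {41, 8}
insert 5 → {41, 8, 5}
insert 17 → {41, 17, 8, 5}
transmit next → 41; now {17, 8, 5}
insert 50 → {50, 17, 8, 5}
insert 42 → {50, 42, 17, 8, 5}
insert 53 → {53, 50, 42, 17, 8, 5}
insert 52 → {53, 52, 50, 42, 17, 8, 5}
transmit next → 53; now {52, 50, 42, 17, 8, 5}
transmit next → 52; now {50, 42, 17, 8, 5}
transmit next → 50; now {42, 17, 8, 5}
transmit next → 42; now {17, 8, 5}
insert 37 → {37, 17, 8, 5}
insert 44 → {44, 37, 17, 8, 5}
insert 12 → {44, 37, 17, 12, 8, 5}
transmit next → 44; now {37, 17, 12, 8, 5}
insert 49 → {49, 37, 17, 12, 8, 5}
transmit next → 49; now {37, 17, 12, 8, 5}
transmit next → 37; now {17, 12, 8, 5}
insert 18 → {18, 17, 12, 8, 5}
insert 23 → {23, 18, 17, 12, 8, 5}
insert 43 → {43, 23, 18, 17, 12, 8, 5}
insert 15 → {43, 23, 18, 17, 15, 12, 8, 5}
insert 51 → {51, 43, 23, 18, 17, 15, 12, 8, 5}
transmit next → 51; now {43, 23, 18, 17, 15, 12, 8, 5}
transmit next → 43; now {23, 18, 17, 15, 12, 8, 5}
insert 36 → {36, 23, 18, 17, 15, 12, 8, 5}
transmit next → 36; now {23, 18, 17, 15, 12, 8, 5}
insert 14 → {23, 18, 17, 15, 14, 12, 8, 5}
transmit next → 23; now {18, 17, 15, 14, 12, 8, 5}
insert 9 → {18, 17, 15, 14, 12, 9, 8, 5}
transmit next → 18; now {17, 15, 14, 12, 9, 8, 5}
insert 39 → {39, 17, 15, 14, 12, 9, 8, 5}

[41, 53, 52, 50, 42, 44, 49, 37, 51, 43, 36, 23, 18]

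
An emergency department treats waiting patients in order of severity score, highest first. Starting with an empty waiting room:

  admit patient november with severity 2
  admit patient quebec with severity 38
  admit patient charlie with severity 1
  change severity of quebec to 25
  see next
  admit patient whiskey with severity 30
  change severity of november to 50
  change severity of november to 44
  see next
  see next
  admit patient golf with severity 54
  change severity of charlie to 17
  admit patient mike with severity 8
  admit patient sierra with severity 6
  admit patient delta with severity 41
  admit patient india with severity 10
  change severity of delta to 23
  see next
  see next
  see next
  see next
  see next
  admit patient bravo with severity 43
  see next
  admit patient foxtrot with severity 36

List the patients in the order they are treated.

add november (severity 2) → {november:2}
add quebec (severity 38) → {quebec:38, november:2}
add charlie (severity 1) → {quebec:38, november:2, charlie:1}
update quebec to severity 25 → {quebec:25, november:2, charlie:1}
see next → quebec; now {november:2, charlie:1}
add whiskey (severity 30) → {whiskey:30, november:2, charlie:1}
update november to severity 50 → {november:50, whiskey:30, charlie:1}
update november to severity 44 → {november:44, whiskey:30, charlie:1}
see next → november; now {whiskey:30, charlie:1}
see next → whiskey; now {charlie:1}
add golf (severity 54) → {golf:54, charlie:1}
update charlie to severity 17 → {golf:54, charlie:17}
add mike (severity 8) → {golf:54, charlie:17, mike:8}
add sierra (severity 6) → {golf:54, charlie:17, mike:8, sierra:6}
add delta (severity 41) → {golf:54, delta:41, charlie:17, mike:8, sierra:6}
add india (severity 10) → {golf:54, delta:41, charlie:17, india:10, mike:8, sierra:6}
update delta to severity 23 → {golf:54, delta:23, charlie:17, india:10, mike:8, sierra:6}
see next → golf; now {delta:23, charlie:17, india:10, mike:8, sierra:6}
see next → delta; now {charlie:17, india:10, mike:8, sierra:6}
see next → charlie; now {india:10, mike:8, sierra:6}
see next → india; now {mike:8, sierra:6}
see next → mike; now {sierra:6}
add bravo (severity 43) → {bravo:43, sierra:6}
see next → bravo; now {sierra:6}
add foxtrot (severity 36) → {foxtrot:36, sierra:6}

[quebec, november, whiskey, golf, delta, charlie, india, mike, bravo]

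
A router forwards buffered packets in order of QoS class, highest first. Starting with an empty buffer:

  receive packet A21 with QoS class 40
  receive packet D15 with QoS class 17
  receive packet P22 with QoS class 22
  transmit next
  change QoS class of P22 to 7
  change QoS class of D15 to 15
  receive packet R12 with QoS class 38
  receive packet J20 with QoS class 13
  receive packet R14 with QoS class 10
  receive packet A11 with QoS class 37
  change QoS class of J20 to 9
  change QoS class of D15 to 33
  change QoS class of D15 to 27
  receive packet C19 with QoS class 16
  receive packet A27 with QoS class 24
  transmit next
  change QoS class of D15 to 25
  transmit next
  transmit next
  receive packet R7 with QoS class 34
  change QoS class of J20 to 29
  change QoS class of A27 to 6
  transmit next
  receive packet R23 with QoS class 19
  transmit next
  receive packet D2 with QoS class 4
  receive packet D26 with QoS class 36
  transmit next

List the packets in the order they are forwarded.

A21, R12, A11, D15, R7, J20, D26

add A21 (QoS class 40) → {A21:40}
add D15 (QoS class 17) → {A21:40, D15:17}
add P22 (QoS class 22) → {A21:40, P22:22, D15:17}
transmit next → A21; now {P22:22, D15:17}
update P22 to QoS class 7 → {D15:17, P22:7}
update D15 to QoS class 15 → {D15:15, P22:7}
add R12 (QoS class 38) → {R12:38, D15:15, P22:7}
add J20 (QoS class 13) → {R12:38, D15:15, J20:13, P22:7}
add R14 (QoS class 10) → {R12:38, D15:15, J20:13, R14:10, P22:7}
add A11 (QoS class 37) → {R12:38, A11:37, D15:15, J20:13, R14:10, P22:7}
update J20 to QoS class 9 → {R12:38, A11:37, D15:15, R14:10, J20:9, P22:7}
update D15 to QoS class 33 → {R12:38, A11:37, D15:33, R14:10, J20:9, P22:7}
update D15 to QoS class 27 → {R12:38, A11:37, D15:27, R14:10, J20:9, P22:7}
add C19 (QoS class 16) → {R12:38, A11:37, D15:27, C19:16, R14:10, J20:9, P22:7}
add A27 (QoS class 24) → {R12:38, A11:37, D15:27, A27:24, C19:16, R14:10, J20:9, P22:7}
transmit next → R12; now {A11:37, D15:27, A27:24, C19:16, R14:10, J20:9, P22:7}
update D15 to QoS class 25 → {A11:37, D15:25, A27:24, C19:16, R14:10, J20:9, P22:7}
transmit next → A11; now {D15:25, A27:24, C19:16, R14:10, J20:9, P22:7}
transmit next → D15; now {A27:24, C19:16, R14:10, J20:9, P22:7}
add R7 (QoS class 34) → {R7:34, A27:24, C19:16, R14:10, J20:9, P22:7}
update J20 to QoS class 29 → {R7:34, J20:29, A27:24, C19:16, R14:10, P22:7}
update A27 to QoS class 6 → {R7:34, J20:29, C19:16, R14:10, P22:7, A27:6}
transmit next → R7; now {J20:29, C19:16, R14:10, P22:7, A27:6}
add R23 (QoS class 19) → {J20:29, R23:19, C19:16, R14:10, P22:7, A27:6}
transmit next → J20; now {R23:19, C19:16, R14:10, P22:7, A27:6}
add D2 (QoS class 4) → {R23:19, C19:16, R14:10, P22:7, A27:6, D2:4}
add D26 (QoS class 36) → {D26:36, R23:19, C19:16, R14:10, P22:7, A27:6, D2:4}
transmit next → D26; now {R23:19, C19:16, R14:10, P22:7, A27:6, D2:4}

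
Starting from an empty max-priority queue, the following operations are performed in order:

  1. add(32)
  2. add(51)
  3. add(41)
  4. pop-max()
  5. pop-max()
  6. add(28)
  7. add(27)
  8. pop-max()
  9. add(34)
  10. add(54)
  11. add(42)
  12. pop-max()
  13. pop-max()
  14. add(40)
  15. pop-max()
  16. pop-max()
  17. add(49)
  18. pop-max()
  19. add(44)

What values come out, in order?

insert 32 → {32}
insert 51 → {51, 32}
insert 41 → {51, 41, 32}
pop-max → 51; now {41, 32}
pop-max → 41; now {32}
insert 28 → {32, 28}
insert 27 → {32, 28, 27}
pop-max → 32; now {28, 27}
insert 34 → {34, 28, 27}
insert 54 → {54, 34, 28, 27}
insert 42 → {54, 42, 34, 28, 27}
pop-max → 54; now {42, 34, 28, 27}
pop-max → 42; now {34, 28, 27}
insert 40 → {40, 34, 28, 27}
pop-max → 40; now {34, 28, 27}
pop-max → 34; now {28, 27}
insert 49 → {49, 28, 27}
pop-max → 49; now {28, 27}
insert 44 → {44, 28, 27}

[51, 41, 32, 54, 42, 40, 34, 49]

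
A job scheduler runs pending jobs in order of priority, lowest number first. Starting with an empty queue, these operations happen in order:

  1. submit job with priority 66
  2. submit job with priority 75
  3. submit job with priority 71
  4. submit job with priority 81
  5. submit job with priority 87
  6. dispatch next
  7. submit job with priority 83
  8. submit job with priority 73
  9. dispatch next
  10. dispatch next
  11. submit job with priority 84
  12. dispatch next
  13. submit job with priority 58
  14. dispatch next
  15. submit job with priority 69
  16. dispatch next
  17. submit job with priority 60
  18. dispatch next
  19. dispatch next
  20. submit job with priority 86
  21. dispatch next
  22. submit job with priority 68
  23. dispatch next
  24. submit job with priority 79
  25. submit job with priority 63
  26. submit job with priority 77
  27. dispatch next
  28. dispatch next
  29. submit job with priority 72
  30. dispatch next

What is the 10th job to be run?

insert 66 → {66}
insert 75 → {66, 75}
insert 71 → {66, 71, 75}
insert 81 → {66, 71, 75, 81}
insert 87 → {66, 71, 75, 81, 87}
dispatch next → 66; now {71, 75, 81, 87}
insert 83 → {71, 75, 81, 83, 87}
insert 73 → {71, 73, 75, 81, 83, 87}
dispatch next → 71; now {73, 75, 81, 83, 87}
dispatch next → 73; now {75, 81, 83, 87}
insert 84 → {75, 81, 83, 84, 87}
dispatch next → 75; now {81, 83, 84, 87}
insert 58 → {58, 81, 83, 84, 87}
dispatch next → 58; now {81, 83, 84, 87}
insert 69 → {69, 81, 83, 84, 87}
dispatch next → 69; now {81, 83, 84, 87}
insert 60 → {60, 81, 83, 84, 87}
dispatch next → 60; now {81, 83, 84, 87}
dispatch next → 81; now {83, 84, 87}
insert 86 → {83, 84, 86, 87}
dispatch next → 83; now {84, 86, 87}
insert 68 → {68, 84, 86, 87}
dispatch next → 68; now {84, 86, 87}
insert 79 → {79, 84, 86, 87}
insert 63 → {63, 79, 84, 86, 87}
insert 77 → {63, 77, 79, 84, 86, 87}
dispatch next → 63; now {77, 79, 84, 86, 87}
dispatch next → 77; now {79, 84, 86, 87}
insert 72 → {72, 79, 84, 86, 87}
dispatch next → 72; now {79, 84, 86, 87}

68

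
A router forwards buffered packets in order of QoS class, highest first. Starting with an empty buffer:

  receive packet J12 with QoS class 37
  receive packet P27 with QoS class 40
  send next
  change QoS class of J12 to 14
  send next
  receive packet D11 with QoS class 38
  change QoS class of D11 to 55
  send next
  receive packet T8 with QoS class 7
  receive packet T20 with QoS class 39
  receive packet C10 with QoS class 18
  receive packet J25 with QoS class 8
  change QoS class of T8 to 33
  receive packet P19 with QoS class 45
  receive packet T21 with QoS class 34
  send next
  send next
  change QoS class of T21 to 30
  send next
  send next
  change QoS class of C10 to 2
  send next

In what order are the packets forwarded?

add J12 (QoS class 37) → {J12:37}
add P27 (QoS class 40) → {P27:40, J12:37}
send next → P27; now {J12:37}
update J12 to QoS class 14 → {J12:14}
send next → J12; now {}
add D11 (QoS class 38) → {D11:38}
update D11 to QoS class 55 → {D11:55}
send next → D11; now {}
add T8 (QoS class 7) → {T8:7}
add T20 (QoS class 39) → {T20:39, T8:7}
add C10 (QoS class 18) → {T20:39, C10:18, T8:7}
add J25 (QoS class 8) → {T20:39, C10:18, J25:8, T8:7}
update T8 to QoS class 33 → {T20:39, T8:33, C10:18, J25:8}
add P19 (QoS class 45) → {P19:45, T20:39, T8:33, C10:18, J25:8}
add T21 (QoS class 34) → {P19:45, T20:39, T21:34, T8:33, C10:18, J25:8}
send next → P19; now {T20:39, T21:34, T8:33, C10:18, J25:8}
send next → T20; now {T21:34, T8:33, C10:18, J25:8}
update T21 to QoS class 30 → {T8:33, T21:30, C10:18, J25:8}
send next → T8; now {T21:30, C10:18, J25:8}
send next → T21; now {C10:18, J25:8}
update C10 to QoS class 2 → {J25:8, C10:2}
send next → J25; now {C10:2}

P27, J12, D11, P19, T20, T8, T21, J25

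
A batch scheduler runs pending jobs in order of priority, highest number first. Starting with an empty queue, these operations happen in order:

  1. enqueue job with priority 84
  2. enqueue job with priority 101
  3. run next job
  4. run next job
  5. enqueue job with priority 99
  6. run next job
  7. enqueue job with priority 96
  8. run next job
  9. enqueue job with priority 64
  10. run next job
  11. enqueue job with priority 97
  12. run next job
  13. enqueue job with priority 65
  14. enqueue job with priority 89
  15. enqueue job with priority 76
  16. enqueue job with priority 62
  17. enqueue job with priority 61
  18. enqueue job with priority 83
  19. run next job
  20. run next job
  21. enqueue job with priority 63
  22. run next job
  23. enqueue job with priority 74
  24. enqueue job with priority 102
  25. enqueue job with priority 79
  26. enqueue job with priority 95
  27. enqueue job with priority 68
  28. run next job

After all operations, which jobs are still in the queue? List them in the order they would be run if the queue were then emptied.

95 → 79 → 74 → 68 → 65 → 63 → 62 → 61

insert 84 → {84}
insert 101 → {101, 84}
run next job → 101; now {84}
run next job → 84; now {}
insert 99 → {99}
run next job → 99; now {}
insert 96 → {96}
run next job → 96; now {}
insert 64 → {64}
run next job → 64; now {}
insert 97 → {97}
run next job → 97; now {}
insert 65 → {65}
insert 89 → {89, 65}
insert 76 → {89, 76, 65}
insert 62 → {89, 76, 65, 62}
insert 61 → {89, 76, 65, 62, 61}
insert 83 → {89, 83, 76, 65, 62, 61}
run next job → 89; now {83, 76, 65, 62, 61}
run next job → 83; now {76, 65, 62, 61}
insert 63 → {76, 65, 63, 62, 61}
run next job → 76; now {65, 63, 62, 61}
insert 74 → {74, 65, 63, 62, 61}
insert 102 → {102, 74, 65, 63, 62, 61}
insert 79 → {102, 79, 74, 65, 63, 62, 61}
insert 95 → {102, 95, 79, 74, 65, 63, 62, 61}
insert 68 → {102, 95, 79, 74, 68, 65, 63, 62, 61}
run next job → 102; now {95, 79, 74, 68, 65, 63, 62, 61}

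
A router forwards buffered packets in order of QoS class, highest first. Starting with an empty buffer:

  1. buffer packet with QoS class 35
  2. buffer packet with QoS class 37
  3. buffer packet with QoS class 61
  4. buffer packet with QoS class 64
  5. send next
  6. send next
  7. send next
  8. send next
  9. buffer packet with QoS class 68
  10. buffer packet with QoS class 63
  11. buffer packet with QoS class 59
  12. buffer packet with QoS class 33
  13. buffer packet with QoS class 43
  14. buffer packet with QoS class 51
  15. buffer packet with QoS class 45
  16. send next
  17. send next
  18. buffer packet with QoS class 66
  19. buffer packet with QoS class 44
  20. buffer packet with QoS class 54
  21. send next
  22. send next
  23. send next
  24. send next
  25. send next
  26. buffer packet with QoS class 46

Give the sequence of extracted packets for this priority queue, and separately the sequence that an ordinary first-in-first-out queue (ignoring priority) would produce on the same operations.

insert 35 → {35}
insert 37 → {37, 35}
insert 61 → {61, 37, 35}
insert 64 → {64, 61, 37, 35}
send next → 64; now {61, 37, 35}
send next → 61; now {37, 35}
send next → 37; now {35}
send next → 35; now {}
insert 68 → {68}
insert 63 → {68, 63}
insert 59 → {68, 63, 59}
insert 33 → {68, 63, 59, 33}
insert 43 → {68, 63, 59, 43, 33}
insert 51 → {68, 63, 59, 51, 43, 33}
insert 45 → {68, 63, 59, 51, 45, 43, 33}
send next → 68; now {63, 59, 51, 45, 43, 33}
send next → 63; now {59, 51, 45, 43, 33}
insert 66 → {66, 59, 51, 45, 43, 33}
insert 44 → {66, 59, 51, 45, 44, 43, 33}
insert 54 → {66, 59, 54, 51, 45, 44, 43, 33}
send next → 66; now {59, 54, 51, 45, 44, 43, 33}
send next → 59; now {54, 51, 45, 44, 43, 33}
send next → 54; now {51, 45, 44, 43, 33}
send next → 51; now {45, 44, 43, 33}
send next → 45; now {44, 43, 33}
insert 46 → {46, 44, 43, 33}

priority queue: [64, 61, 37, 35, 68, 63, 66, 59, 54, 51, 45]; FIFO queue: 35 → 37 → 61 → 64 → 68 → 63 → 59 → 33 → 43 → 51 → 45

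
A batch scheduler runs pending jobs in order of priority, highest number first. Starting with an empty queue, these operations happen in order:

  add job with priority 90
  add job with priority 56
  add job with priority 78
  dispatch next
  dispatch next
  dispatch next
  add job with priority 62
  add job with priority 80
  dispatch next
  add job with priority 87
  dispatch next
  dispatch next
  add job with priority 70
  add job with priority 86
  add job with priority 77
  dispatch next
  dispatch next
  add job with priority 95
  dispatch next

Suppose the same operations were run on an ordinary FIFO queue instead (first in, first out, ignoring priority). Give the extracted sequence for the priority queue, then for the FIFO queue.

insert 90 → {90}
insert 56 → {90, 56}
insert 78 → {90, 78, 56}
dispatch next → 90; now {78, 56}
dispatch next → 78; now {56}
dispatch next → 56; now {}
insert 62 → {62}
insert 80 → {80, 62}
dispatch next → 80; now {62}
insert 87 → {87, 62}
dispatch next → 87; now {62}
dispatch next → 62; now {}
insert 70 → {70}
insert 86 → {86, 70}
insert 77 → {86, 77, 70}
dispatch next → 86; now {77, 70}
dispatch next → 77; now {70}
insert 95 → {95, 70}
dispatch next → 95; now {70}

priority queue: 90, 78, 56, 80, 87, 62, 86, 77, 95; FIFO queue: 90 → 56 → 78 → 62 → 80 → 87 → 70 → 86 → 77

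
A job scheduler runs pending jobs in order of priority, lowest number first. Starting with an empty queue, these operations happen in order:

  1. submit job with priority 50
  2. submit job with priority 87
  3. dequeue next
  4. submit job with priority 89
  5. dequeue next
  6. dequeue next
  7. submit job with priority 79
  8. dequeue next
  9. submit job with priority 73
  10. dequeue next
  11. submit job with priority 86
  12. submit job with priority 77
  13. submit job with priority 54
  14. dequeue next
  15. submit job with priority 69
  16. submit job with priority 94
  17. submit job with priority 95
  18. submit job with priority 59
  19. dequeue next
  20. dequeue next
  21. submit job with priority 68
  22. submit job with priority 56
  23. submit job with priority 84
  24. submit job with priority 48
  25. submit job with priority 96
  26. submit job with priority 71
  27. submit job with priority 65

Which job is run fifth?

73

insert 50 → {50}
insert 87 → {50, 87}
dequeue next → 50; now {87}
insert 89 → {87, 89}
dequeue next → 87; now {89}
dequeue next → 89; now {}
insert 79 → {79}
dequeue next → 79; now {}
insert 73 → {73}
dequeue next → 73; now {}
insert 86 → {86}
insert 77 → {77, 86}
insert 54 → {54, 77, 86}
dequeue next → 54; now {77, 86}
insert 69 → {69, 77, 86}
insert 94 → {69, 77, 86, 94}
insert 95 → {69, 77, 86, 94, 95}
insert 59 → {59, 69, 77, 86, 94, 95}
dequeue next → 59; now {69, 77, 86, 94, 95}
dequeue next → 69; now {77, 86, 94, 95}
insert 68 → {68, 77, 86, 94, 95}
insert 56 → {56, 68, 77, 86, 94, 95}
insert 84 → {56, 68, 77, 84, 86, 94, 95}
insert 48 → {48, 56, 68, 77, 84, 86, 94, 95}
insert 96 → {48, 56, 68, 77, 84, 86, 94, 95, 96}
insert 71 → {48, 56, 68, 71, 77, 84, 86, 94, 95, 96}
insert 65 → {48, 56, 65, 68, 71, 77, 84, 86, 94, 95, 96}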